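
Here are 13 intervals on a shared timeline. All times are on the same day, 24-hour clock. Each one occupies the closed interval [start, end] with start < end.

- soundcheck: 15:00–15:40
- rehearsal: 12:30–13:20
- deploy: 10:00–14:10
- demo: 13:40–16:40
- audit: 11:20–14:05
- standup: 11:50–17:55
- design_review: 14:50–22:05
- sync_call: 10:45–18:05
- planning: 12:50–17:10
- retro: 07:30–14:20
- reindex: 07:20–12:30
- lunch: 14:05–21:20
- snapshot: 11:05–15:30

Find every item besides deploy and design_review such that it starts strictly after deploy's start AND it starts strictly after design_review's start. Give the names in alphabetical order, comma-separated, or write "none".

Conditions: its start is strictly after deploy's start (X.start > 10:00) AND its start is strictly after design_review's start (X.start > 14:50).
audit: start 11:20 > 10:00? ✓; start 11:20 > 14:50? ✗ → no.
demo: start 13:40 > 10:00? ✓; start 13:40 > 14:50? ✗ → no.
lunch: start 14:05 > 10:00? ✓; start 14:05 > 14:50? ✗ → no.
planning: start 12:50 > 10:00? ✓; start 12:50 > 14:50? ✗ → no.
rehearsal: start 12:30 > 10:00? ✓; start 12:30 > 14:50? ✗ → no.
reindex: start 07:20 > 10:00? ✗; start 07:20 > 14:50? ✗ → no.
retro: start 07:30 > 10:00? ✗; start 07:30 > 14:50? ✗ → no.
snapshot: start 11:05 > 10:00? ✓; start 11:05 > 14:50? ✗ → no.
soundcheck: start 15:00 > 10:00? ✓; start 15:00 > 14:50? ✓ → yes.
standup: start 11:50 > 10:00? ✓; start 11:50 > 14:50? ✗ → no.
sync_call: start 10:45 > 10:00? ✓; start 10:45 > 14:50? ✗ → no.
Result: soundcheck.

soundcheck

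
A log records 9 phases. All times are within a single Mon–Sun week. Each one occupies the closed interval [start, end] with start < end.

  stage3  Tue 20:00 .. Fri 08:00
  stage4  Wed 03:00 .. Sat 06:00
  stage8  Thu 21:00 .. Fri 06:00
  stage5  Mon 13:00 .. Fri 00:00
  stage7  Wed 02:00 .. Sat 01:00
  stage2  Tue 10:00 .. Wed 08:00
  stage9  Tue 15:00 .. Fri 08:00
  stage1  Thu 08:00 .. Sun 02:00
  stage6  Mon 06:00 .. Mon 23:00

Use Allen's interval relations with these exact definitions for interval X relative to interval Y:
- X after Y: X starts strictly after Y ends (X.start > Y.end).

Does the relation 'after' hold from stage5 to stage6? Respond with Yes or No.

No

stage5 = [Mon 13:00, Fri 00:00], stage6 = [Mon 06:00, Mon 23:00].
Actual relation of stage5 to stage6: overlapped-by.
Asked whether 'after' holds → No.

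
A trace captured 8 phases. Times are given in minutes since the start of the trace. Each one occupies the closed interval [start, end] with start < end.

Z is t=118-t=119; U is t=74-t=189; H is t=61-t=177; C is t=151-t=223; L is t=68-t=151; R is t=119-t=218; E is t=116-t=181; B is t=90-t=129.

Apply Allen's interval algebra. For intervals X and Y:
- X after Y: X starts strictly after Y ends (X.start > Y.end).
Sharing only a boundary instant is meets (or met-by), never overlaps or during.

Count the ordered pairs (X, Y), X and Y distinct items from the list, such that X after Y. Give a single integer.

Checking all 56 ordered pairs for relation 'after'; matching pairs in alphabetical order:
(C, B): C after B ✓
(C, Z): C after Z ✓
Count: 2.

2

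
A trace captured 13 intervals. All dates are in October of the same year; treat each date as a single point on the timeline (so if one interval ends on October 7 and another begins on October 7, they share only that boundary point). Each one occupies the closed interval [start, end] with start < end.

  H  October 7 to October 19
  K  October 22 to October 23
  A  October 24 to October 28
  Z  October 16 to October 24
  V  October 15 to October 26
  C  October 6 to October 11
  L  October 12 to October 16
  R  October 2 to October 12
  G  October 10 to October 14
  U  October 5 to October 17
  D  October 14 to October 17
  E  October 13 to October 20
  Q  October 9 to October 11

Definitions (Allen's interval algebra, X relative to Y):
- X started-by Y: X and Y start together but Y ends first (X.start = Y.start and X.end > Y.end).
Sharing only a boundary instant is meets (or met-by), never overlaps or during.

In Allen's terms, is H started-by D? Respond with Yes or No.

No

H = [October 7, October 19], D = [October 14, October 17].
Actual relation of H to D: contains.
Asked whether 'started-by' holds → No.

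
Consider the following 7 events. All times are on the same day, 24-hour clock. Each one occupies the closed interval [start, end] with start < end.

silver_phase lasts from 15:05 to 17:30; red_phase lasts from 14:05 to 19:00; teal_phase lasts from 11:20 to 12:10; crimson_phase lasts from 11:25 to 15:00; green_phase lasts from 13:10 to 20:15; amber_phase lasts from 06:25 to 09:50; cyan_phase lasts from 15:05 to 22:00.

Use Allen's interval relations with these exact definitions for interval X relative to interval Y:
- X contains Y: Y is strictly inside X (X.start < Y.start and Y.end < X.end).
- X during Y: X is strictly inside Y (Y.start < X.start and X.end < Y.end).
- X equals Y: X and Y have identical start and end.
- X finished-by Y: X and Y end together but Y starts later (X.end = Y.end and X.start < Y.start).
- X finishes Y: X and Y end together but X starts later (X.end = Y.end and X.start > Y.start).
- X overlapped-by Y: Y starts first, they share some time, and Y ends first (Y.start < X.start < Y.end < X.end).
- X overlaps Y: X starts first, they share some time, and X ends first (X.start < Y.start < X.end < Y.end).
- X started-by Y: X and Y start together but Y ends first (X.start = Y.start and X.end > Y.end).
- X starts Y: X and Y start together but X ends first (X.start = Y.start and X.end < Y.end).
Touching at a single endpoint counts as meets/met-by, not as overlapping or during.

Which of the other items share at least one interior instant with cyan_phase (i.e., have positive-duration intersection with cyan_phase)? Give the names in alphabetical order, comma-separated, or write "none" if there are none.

Target cyan_phase = [15:05, 22:00].
amber_phase [06:25, 09:50] → before → no.
crimson_phase [11:25, 15:00] → before → no.
green_phase [13:10, 20:15] → overlaps → yes.
red_phase [14:05, 19:00] → overlaps → yes.
silver_phase [15:05, 17:30] → starts → yes.
teal_phase [11:20, 12:10] → before → no.
Result: green_phase, red_phase, silver_phase.

green_phase, red_phase, silver_phase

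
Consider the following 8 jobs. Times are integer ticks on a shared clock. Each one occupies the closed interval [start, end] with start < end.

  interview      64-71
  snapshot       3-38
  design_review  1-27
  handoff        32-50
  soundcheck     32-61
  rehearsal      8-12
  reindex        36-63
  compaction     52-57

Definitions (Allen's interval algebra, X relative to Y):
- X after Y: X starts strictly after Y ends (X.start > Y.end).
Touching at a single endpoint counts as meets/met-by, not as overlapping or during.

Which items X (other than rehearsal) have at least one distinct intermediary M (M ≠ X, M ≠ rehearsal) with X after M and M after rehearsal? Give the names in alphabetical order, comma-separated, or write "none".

Target rehearsal = [8, 12].
Intermediaries M with M after rehearsal: compaction, handoff, interview, reindex, soundcheck.
Via compaction — items with X after compaction: interview.
Via handoff — items with X after handoff: compaction, interview.
Via interview — items with X after interview: none.
Via reindex — items with X after reindex: interview.
Via soundcheck — items with X after soundcheck: interview.
Union: compaction, interview.

compaction, interview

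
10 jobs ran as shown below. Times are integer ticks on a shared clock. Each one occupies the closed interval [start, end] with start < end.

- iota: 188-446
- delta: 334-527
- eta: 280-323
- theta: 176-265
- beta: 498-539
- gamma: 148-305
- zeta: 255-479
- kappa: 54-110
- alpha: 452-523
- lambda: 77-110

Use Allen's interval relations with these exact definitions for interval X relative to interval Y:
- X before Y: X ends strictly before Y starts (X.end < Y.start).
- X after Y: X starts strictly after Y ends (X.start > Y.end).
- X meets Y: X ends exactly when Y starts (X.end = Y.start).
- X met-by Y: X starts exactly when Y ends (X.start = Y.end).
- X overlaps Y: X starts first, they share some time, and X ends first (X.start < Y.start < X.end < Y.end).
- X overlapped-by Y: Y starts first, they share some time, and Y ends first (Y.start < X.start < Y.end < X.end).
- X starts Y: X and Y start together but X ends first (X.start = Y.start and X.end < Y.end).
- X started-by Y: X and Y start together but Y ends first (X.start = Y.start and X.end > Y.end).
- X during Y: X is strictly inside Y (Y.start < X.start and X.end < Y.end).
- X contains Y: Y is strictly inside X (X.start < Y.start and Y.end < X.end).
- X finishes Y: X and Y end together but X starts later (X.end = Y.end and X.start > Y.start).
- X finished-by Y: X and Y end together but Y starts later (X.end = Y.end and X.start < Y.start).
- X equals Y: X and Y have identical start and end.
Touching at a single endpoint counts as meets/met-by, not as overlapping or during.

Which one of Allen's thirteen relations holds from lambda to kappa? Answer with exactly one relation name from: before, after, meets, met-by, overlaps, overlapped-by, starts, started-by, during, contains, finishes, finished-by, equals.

lambda = [77, 110]; kappa = [54, 110].
Compare endpoints: lambda.start > kappa.start, lambda.start < kappa.end, lambda.end > kappa.start, lambda.end = kappa.end.
That pattern is 'finishes'.

finishes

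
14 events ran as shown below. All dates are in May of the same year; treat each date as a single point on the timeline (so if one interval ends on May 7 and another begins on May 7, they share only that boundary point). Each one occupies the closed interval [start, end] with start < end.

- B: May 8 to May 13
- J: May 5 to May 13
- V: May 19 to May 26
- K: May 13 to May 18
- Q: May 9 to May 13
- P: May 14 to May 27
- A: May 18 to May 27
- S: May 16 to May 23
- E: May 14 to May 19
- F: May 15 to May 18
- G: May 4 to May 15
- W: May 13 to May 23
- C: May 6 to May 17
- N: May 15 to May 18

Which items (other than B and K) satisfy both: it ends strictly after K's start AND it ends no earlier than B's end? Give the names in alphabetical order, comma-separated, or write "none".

Conditions: its end is strictly after K's start (X.end > May 13) AND its end is no earlier than B's end (X.end >= May 13).
A: end May 27 > May 13? ✓; end May 27 >= May 13? ✓ → yes.
C: end May 17 > May 13? ✓; end May 17 >= May 13? ✓ → yes.
E: end May 19 > May 13? ✓; end May 19 >= May 13? ✓ → yes.
F: end May 18 > May 13? ✓; end May 18 >= May 13? ✓ → yes.
G: end May 15 > May 13? ✓; end May 15 >= May 13? ✓ → yes.
J: end May 13 > May 13? ✗; end May 13 >= May 13? ✓ → no.
N: end May 18 > May 13? ✓; end May 18 >= May 13? ✓ → yes.
P: end May 27 > May 13? ✓; end May 27 >= May 13? ✓ → yes.
Q: end May 13 > May 13? ✗; end May 13 >= May 13? ✓ → no.
S: end May 23 > May 13? ✓; end May 23 >= May 13? ✓ → yes.
V: end May 26 > May 13? ✓; end May 26 >= May 13? ✓ → yes.
W: end May 23 > May 13? ✓; end May 23 >= May 13? ✓ → yes.
Result: A, C, E, F, G, N, P, S, V, W.

A, C, E, F, G, N, P, S, V, W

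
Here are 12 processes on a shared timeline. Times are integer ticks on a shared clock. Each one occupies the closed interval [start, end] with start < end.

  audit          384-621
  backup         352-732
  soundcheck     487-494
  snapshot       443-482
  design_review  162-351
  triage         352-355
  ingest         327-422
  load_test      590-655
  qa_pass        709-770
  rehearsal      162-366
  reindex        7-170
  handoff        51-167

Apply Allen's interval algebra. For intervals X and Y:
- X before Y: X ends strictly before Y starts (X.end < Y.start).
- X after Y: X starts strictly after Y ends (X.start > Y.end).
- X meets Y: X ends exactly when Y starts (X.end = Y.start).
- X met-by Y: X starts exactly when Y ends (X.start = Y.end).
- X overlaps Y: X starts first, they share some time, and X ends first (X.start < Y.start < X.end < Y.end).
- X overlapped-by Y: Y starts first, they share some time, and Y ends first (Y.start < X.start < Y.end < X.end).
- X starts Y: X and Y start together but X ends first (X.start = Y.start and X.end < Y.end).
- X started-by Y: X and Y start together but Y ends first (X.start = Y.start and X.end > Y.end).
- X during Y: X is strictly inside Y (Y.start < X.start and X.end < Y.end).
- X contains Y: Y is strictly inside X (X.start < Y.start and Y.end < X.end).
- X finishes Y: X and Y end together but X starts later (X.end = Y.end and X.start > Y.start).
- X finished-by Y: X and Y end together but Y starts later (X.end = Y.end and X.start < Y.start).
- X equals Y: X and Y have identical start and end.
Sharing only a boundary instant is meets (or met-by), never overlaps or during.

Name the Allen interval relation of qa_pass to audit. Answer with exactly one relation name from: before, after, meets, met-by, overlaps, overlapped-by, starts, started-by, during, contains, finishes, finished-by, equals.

qa_pass = [709, 770]; audit = [384, 621].
Compare endpoints: qa_pass.start > audit.start, qa_pass.start > audit.end, qa_pass.end > audit.start, qa_pass.end > audit.end.
That pattern is 'after'.

after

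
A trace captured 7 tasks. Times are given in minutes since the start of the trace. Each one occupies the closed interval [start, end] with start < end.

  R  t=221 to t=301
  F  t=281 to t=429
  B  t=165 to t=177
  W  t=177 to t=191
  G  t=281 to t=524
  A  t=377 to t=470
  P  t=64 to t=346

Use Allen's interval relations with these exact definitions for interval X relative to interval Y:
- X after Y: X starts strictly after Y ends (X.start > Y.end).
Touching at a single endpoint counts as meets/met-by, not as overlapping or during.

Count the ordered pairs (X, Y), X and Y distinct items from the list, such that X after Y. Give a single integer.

10

Checking all 42 ordered pairs for relation 'after'; matching pairs in alphabetical order:
(A, B): A after B ✓
(A, P): A after P ✓
(A, R): A after R ✓
(A, W): A after W ✓
(F, B): F after B ✓
(F, W): F after W ✓
(G, B): G after B ✓
(G, W): G after W ✓
(R, B): R after B ✓
(R, W): R after W ✓
Count: 10.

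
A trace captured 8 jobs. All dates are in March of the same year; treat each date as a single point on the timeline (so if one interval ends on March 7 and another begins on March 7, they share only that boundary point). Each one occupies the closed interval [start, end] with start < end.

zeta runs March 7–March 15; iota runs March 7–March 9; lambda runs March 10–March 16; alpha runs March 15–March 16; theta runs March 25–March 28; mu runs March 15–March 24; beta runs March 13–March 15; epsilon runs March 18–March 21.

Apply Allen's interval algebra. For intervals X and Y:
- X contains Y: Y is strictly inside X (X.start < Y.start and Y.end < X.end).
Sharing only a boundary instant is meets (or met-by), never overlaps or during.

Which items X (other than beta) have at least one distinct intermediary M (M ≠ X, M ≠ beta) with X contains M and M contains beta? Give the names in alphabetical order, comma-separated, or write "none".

Target beta = [March 13, March 15].
Intermediaries M with M contains beta: lambda.
Via lambda — items with X contains lambda: none.
Union: none.

none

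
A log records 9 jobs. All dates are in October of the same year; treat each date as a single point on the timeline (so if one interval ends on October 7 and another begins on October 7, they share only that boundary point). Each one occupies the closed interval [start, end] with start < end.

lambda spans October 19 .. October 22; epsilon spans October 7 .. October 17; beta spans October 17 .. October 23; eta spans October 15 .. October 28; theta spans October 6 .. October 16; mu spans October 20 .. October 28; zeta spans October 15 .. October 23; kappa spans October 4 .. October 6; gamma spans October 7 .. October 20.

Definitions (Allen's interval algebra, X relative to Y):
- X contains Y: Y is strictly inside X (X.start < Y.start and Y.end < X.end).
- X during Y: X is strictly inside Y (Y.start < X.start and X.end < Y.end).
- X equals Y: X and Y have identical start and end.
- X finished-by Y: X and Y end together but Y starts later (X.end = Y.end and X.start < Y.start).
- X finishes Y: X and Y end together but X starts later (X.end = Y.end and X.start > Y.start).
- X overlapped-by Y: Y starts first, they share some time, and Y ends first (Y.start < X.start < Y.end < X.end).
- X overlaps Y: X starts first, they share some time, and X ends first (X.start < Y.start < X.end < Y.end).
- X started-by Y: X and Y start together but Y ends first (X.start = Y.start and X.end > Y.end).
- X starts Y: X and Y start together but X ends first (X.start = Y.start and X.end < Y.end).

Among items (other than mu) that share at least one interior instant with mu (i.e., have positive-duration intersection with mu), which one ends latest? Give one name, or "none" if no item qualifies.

Target mu = [October 20, October 28].
beta [October 17, October 23] → overlaps → candidate.
epsilon [October 7, October 17] → before → excluded.
eta [October 15, October 28] → finished-by → candidate.
gamma [October 7, October 20] → meets → excluded.
kappa [October 4, October 6] → before → excluded.
lambda [October 19, October 22] → overlaps → candidate.
theta [October 6, October 16] → before → excluded.
zeta [October 15, October 23] → overlaps → candidate.
Among candidates, latest end is October 28 → eta.

eta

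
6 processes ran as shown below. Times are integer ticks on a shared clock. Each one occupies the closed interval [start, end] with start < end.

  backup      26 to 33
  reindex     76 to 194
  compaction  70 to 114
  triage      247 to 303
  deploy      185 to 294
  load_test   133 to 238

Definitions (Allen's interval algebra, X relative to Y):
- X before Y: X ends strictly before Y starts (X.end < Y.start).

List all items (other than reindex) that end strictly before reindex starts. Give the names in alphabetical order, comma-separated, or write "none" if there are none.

Target reindex = [76, 194].
backup [26, 33] → before → yes.
compaction [70, 114] → overlaps → no.
deploy [185, 294] → overlapped-by → no.
load_test [133, 238] → overlapped-by → no.
triage [247, 303] → after → no.
Result: backup.

backup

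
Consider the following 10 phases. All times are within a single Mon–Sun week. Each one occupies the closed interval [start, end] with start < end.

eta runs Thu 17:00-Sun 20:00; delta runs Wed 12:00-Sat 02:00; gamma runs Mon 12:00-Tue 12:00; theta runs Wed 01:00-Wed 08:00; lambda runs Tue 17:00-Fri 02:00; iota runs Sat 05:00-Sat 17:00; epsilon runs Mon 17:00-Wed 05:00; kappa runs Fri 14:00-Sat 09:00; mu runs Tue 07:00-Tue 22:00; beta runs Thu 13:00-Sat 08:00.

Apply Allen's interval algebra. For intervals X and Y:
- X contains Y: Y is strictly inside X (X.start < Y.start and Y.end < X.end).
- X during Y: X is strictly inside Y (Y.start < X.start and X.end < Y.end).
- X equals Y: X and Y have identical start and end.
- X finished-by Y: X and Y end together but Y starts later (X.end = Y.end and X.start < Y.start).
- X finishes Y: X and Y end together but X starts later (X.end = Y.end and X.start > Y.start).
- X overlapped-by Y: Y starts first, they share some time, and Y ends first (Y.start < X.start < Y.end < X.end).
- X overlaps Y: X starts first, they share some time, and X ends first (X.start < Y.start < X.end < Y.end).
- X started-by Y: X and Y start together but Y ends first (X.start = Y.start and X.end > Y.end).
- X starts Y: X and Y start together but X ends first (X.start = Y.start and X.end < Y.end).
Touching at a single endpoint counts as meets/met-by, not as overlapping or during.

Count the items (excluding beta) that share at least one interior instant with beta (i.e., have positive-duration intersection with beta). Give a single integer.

Target beta = [Thu 13:00, Sat 08:00].
delta [Wed 12:00, Sat 02:00] → overlaps → counts.
epsilon [Mon 17:00, Wed 05:00] → before → no.
eta [Thu 17:00, Sun 20:00] → overlapped-by → counts.
gamma [Mon 12:00, Tue 12:00] → before → no.
iota [Sat 05:00, Sat 17:00] → overlapped-by → counts.
kappa [Fri 14:00, Sat 09:00] → overlapped-by → counts.
lambda [Tue 17:00, Fri 02:00] → overlaps → counts.
mu [Tue 07:00, Tue 22:00] → before → no.
theta [Wed 01:00, Wed 08:00] → before → no.
Total: 5.

5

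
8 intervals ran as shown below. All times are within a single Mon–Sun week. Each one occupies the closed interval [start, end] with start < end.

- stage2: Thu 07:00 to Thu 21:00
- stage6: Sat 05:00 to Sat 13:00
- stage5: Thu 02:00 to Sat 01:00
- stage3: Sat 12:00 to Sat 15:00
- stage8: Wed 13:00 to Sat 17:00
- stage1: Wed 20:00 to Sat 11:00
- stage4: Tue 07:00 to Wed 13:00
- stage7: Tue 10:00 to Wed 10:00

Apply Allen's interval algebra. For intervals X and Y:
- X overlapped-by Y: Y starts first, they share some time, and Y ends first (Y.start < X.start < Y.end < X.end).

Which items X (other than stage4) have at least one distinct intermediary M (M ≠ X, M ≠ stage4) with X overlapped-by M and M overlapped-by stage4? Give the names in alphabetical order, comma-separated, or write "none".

none

Target stage4 = [Tue 07:00, Wed 13:00].
Intermediaries M with M overlapped-by stage4: none.
Union: none.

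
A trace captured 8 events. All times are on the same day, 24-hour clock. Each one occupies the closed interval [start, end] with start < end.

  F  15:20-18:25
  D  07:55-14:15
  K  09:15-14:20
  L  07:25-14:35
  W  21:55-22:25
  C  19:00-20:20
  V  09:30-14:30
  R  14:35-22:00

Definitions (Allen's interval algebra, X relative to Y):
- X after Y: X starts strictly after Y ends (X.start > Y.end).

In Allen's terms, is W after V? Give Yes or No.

W = [21:55, 22:25], V = [09:30, 14:30].
Actual relation of W to V: after.
Asked whether 'after' holds → Yes.

Yes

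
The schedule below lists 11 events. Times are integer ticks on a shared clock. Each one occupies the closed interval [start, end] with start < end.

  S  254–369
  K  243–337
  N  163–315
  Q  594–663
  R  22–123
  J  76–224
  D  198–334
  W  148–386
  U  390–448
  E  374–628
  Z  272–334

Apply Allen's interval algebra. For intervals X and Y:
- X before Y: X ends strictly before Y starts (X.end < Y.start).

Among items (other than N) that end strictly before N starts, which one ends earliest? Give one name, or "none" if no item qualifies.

Target N = [163, 315].
D [198, 334] → overlapped-by → excluded.
E [374, 628] → after → excluded.
J [76, 224] → overlaps → excluded.
K [243, 337] → overlapped-by → excluded.
Q [594, 663] → after → excluded.
R [22, 123] → before → candidate.
S [254, 369] → overlapped-by → excluded.
U [390, 448] → after → excluded.
W [148, 386] → contains → excluded.
Z [272, 334] → overlapped-by → excluded.
Among candidates, earliest end is 123 → R.

R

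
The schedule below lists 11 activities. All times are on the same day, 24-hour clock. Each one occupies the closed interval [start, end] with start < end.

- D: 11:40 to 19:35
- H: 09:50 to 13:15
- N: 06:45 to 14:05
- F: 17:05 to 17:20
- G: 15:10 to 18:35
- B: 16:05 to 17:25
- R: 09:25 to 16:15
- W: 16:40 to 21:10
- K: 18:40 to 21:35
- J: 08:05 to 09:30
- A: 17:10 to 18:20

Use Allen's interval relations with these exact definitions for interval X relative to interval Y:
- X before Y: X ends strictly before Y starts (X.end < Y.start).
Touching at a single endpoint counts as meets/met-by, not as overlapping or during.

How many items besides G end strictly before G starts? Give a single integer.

3

Target G = [15:10, 18:35].
A [17:10, 18:20] → during → no.
B [16:05, 17:25] → during → no.
D [11:40, 19:35] → contains → no.
F [17:05, 17:20] → during → no.
H [09:50, 13:15] → before → counts.
J [08:05, 09:30] → before → counts.
K [18:40, 21:35] → after → no.
N [06:45, 14:05] → before → counts.
R [09:25, 16:15] → overlaps → no.
W [16:40, 21:10] → overlapped-by → no.
Total: 3.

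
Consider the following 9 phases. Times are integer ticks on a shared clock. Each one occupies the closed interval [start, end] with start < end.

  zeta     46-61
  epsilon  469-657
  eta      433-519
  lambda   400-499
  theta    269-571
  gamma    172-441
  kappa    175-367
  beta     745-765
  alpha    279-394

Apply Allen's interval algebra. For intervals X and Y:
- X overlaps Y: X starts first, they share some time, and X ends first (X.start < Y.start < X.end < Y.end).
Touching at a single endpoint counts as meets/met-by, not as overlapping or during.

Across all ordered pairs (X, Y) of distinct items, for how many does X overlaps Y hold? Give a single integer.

Checking all 72 ordered pairs for relation 'overlaps'; matching pairs in alphabetical order:
(eta, epsilon): eta overlaps epsilon ✓
(gamma, eta): gamma overlaps eta ✓
(gamma, lambda): gamma overlaps lambda ✓
(gamma, theta): gamma overlaps theta ✓
(kappa, alpha): kappa overlaps alpha ✓
(kappa, theta): kappa overlaps theta ✓
(lambda, epsilon): lambda overlaps epsilon ✓
(lambda, eta): lambda overlaps eta ✓
(theta, epsilon): theta overlaps epsilon ✓
Count: 9.

9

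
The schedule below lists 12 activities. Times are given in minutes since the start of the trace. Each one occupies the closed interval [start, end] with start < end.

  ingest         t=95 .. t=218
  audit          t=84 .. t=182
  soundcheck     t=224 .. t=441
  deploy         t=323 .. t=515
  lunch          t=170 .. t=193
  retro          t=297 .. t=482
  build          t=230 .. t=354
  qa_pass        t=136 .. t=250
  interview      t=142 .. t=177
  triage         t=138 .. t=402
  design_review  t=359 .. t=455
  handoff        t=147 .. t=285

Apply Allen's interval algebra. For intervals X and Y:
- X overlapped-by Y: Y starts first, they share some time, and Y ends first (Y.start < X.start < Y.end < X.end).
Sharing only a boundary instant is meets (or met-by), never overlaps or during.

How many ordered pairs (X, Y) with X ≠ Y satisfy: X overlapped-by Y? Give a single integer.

Checking all 132 ordered pairs for relation 'overlapped-by'; matching pairs in alphabetical order:
(build, handoff): build overlapped-by handoff ✓
(build, qa_pass): build overlapped-by qa_pass ✓
(deploy, build): deploy overlapped-by build ✓
(deploy, retro): deploy overlapped-by retro ✓
(deploy, soundcheck): deploy overlapped-by soundcheck ✓
(deploy, triage): deploy overlapped-by triage ✓
(design_review, soundcheck): design_review overlapped-by soundcheck ✓
(design_review, triage): design_review overlapped-by triage ✓
(handoff, audit): handoff overlapped-by audit ✓
(handoff, ingest): handoff overlapped-by ingest ✓
(handoff, interview): handoff overlapped-by interview ✓
(handoff, qa_pass): handoff overlapped-by qa_pass ✓
(ingest, audit): ingest overlapped-by audit ✓
(lunch, audit): lunch overlapped-by audit ✓
(lunch, interview): lunch overlapped-by interview ✓
(qa_pass, audit): qa_pass overlapped-by audit ✓
(qa_pass, ingest): qa_pass overlapped-by ingest ✓
(retro, build): retro overlapped-by build ✓
(retro, soundcheck): retro overlapped-by soundcheck ✓
(retro, triage): retro overlapped-by triage ✓
(soundcheck, handoff): soundcheck overlapped-by handoff ✓
(soundcheck, qa_pass): soundcheck overlapped-by qa_pass ✓
(soundcheck, triage): soundcheck overlapped-by triage ✓
(triage, audit): triage overlapped-by audit ✓
... plus 2 further pairs not listed.
Count: 26.

26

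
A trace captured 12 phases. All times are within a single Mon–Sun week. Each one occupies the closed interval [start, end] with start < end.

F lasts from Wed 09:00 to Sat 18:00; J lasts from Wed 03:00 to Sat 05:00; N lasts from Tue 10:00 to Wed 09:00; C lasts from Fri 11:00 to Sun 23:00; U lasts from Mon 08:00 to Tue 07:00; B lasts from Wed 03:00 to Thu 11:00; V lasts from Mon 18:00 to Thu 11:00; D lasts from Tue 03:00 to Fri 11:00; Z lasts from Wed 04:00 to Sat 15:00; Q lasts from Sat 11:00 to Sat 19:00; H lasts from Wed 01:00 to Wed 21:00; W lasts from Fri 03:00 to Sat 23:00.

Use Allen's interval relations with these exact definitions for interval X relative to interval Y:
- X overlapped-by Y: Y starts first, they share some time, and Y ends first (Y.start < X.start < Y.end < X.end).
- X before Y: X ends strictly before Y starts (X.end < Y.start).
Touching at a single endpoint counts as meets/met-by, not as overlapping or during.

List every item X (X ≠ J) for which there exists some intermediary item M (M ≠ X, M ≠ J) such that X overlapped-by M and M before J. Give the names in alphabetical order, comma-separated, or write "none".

Target J = [Wed 03:00, Sat 05:00].
Intermediaries M with M before J: U.
Via U — items with X overlapped-by U: D, V.
Union: D, V.

D, V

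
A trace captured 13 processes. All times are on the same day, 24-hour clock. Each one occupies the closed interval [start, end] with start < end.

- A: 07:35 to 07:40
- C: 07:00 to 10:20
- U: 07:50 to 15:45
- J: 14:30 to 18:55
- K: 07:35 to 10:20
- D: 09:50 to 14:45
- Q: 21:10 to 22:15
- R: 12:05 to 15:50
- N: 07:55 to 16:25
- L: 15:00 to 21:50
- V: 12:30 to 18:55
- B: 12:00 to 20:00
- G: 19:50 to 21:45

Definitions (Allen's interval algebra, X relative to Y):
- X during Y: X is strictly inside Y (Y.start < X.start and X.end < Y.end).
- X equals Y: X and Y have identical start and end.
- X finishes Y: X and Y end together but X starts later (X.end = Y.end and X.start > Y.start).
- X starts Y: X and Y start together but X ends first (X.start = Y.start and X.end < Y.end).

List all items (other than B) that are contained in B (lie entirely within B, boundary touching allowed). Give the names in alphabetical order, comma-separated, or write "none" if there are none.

J, R, V

Target B = [12:00, 20:00].
A [07:35, 07:40] → before → no.
C [07:00, 10:20] → before → no.
D [09:50, 14:45] → overlaps → no.
G [19:50, 21:45] → overlapped-by → no.
J [14:30, 18:55] → during → yes.
K [07:35, 10:20] → before → no.
L [15:00, 21:50] → overlapped-by → no.
N [07:55, 16:25] → overlaps → no.
Q [21:10, 22:15] → after → no.
R [12:05, 15:50] → during → yes.
U [07:50, 15:45] → overlaps → no.
V [12:30, 18:55] → during → yes.
Result: J, R, V.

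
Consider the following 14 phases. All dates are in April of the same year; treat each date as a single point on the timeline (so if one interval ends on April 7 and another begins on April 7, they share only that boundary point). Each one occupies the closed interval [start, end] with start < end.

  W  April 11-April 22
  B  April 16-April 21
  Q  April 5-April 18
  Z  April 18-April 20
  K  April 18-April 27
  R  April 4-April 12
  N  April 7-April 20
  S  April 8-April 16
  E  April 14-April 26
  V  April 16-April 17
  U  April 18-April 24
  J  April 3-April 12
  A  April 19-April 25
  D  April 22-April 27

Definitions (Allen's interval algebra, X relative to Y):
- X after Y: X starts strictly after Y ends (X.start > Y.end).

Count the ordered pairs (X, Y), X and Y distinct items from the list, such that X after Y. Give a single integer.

Checking all 182 ordered pairs for relation 'after'; matching pairs in alphabetical order:
(A, J): A after J ✓
(A, Q): A after Q ✓
(A, R): A after R ✓
(A, S): A after S ✓
(A, V): A after V ✓
(B, J): B after J ✓
(B, R): B after R ✓
(D, B): D after B ✓
(D, J): D after J ✓
(D, N): D after N ✓
(D, Q): D after Q ✓
(D, R): D after R ✓
(D, S): D after S ✓
(D, V): D after V ✓
(D, Z): D after Z ✓
(E, J): E after J ✓
(E, R): E after R ✓
(K, J): K after J ✓
(K, R): K after R ✓
(K, S): K after S ✓
(K, V): K after V ✓
(U, J): U after J ✓
(U, R): U after R ✓
(U, S): U after S ✓
... plus 7 further pairs not listed.
Count: 31.

31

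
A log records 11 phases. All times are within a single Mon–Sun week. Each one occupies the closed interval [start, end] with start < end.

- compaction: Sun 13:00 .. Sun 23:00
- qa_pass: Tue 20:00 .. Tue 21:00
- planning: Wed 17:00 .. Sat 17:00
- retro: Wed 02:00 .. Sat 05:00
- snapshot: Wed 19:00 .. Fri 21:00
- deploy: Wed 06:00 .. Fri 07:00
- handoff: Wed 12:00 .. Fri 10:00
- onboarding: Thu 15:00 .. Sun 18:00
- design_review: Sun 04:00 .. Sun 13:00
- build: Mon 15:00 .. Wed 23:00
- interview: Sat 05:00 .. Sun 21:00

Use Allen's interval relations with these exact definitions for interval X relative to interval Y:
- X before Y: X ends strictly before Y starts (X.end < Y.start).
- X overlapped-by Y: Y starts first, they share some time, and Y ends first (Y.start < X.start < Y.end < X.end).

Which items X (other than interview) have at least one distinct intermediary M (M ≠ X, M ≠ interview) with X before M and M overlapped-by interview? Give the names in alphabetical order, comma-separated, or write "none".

build, deploy, handoff, planning, qa_pass, retro, snapshot

Target interview = [Sat 05:00, Sun 21:00].
Intermediaries M with M overlapped-by interview: compaction.
Via compaction — items with X before compaction: build, deploy, handoff, planning, qa_pass, retro, snapshot.
Union: build, deploy, handoff, planning, qa_pass, retro, snapshot.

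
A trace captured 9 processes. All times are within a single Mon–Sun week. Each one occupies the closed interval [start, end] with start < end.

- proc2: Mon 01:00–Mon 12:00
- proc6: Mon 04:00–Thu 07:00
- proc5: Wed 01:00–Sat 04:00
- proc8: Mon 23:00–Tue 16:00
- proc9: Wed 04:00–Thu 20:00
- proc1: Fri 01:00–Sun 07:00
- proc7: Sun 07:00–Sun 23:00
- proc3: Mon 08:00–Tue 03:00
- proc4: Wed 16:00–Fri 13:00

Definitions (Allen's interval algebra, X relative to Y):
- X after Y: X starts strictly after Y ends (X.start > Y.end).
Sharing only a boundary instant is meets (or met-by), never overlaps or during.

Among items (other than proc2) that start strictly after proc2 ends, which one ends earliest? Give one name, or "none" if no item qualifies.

Target proc2 = [Mon 01:00, Mon 12:00].
proc1 [Fri 01:00, Sun 07:00] → after → candidate.
proc3 [Mon 08:00, Tue 03:00] → overlapped-by → excluded.
proc4 [Wed 16:00, Fri 13:00] → after → candidate.
proc5 [Wed 01:00, Sat 04:00] → after → candidate.
proc6 [Mon 04:00, Thu 07:00] → overlapped-by → excluded.
proc7 [Sun 07:00, Sun 23:00] → after → candidate.
proc8 [Mon 23:00, Tue 16:00] → after → candidate.
proc9 [Wed 04:00, Thu 20:00] → after → candidate.
Among candidates, earliest end is Tue 16:00 → proc8.

proc8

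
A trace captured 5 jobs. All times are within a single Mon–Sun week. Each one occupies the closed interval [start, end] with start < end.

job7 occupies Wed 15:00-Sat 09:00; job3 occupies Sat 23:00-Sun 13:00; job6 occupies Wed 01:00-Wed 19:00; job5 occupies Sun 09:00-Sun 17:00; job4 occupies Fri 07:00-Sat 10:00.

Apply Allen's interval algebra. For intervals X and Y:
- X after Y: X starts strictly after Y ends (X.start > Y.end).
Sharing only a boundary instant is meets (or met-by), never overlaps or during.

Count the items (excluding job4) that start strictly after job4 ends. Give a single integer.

2

Target job4 = [Fri 07:00, Sat 10:00].
job3 [Sat 23:00, Sun 13:00] → after → counts.
job5 [Sun 09:00, Sun 17:00] → after → counts.
job6 [Wed 01:00, Wed 19:00] → before → no.
job7 [Wed 15:00, Sat 09:00] → overlaps → no.
Total: 2.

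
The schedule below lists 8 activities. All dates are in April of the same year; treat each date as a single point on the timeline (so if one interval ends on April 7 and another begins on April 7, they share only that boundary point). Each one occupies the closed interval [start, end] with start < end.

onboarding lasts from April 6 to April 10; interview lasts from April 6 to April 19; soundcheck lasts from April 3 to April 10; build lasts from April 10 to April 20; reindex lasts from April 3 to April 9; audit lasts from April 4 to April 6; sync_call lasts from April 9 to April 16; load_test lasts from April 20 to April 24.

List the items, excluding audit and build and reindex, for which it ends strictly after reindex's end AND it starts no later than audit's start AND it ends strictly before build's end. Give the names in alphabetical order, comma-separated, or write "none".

soundcheck

Conditions: its end is strictly after reindex's end (X.end > April 9) AND its start is no later than audit's start (X.start <= April 4) AND its end is strictly before build's end (X.end < April 20).
interview: end April 19 > April 9? ✓; start April 6 <= April 4? ✗; end April 19 < April 20? ✓ → no.
load_test: end April 24 > April 9? ✓; start April 20 <= April 4? ✗; end April 24 < April 20? ✗ → no.
onboarding: end April 10 > April 9? ✓; start April 6 <= April 4? ✗; end April 10 < April 20? ✓ → no.
soundcheck: end April 10 > April 9? ✓; start April 3 <= April 4? ✓; end April 10 < April 20? ✓ → yes.
sync_call: end April 16 > April 9? ✓; start April 9 <= April 4? ✗; end April 16 < April 20? ✓ → no.
Result: soundcheck.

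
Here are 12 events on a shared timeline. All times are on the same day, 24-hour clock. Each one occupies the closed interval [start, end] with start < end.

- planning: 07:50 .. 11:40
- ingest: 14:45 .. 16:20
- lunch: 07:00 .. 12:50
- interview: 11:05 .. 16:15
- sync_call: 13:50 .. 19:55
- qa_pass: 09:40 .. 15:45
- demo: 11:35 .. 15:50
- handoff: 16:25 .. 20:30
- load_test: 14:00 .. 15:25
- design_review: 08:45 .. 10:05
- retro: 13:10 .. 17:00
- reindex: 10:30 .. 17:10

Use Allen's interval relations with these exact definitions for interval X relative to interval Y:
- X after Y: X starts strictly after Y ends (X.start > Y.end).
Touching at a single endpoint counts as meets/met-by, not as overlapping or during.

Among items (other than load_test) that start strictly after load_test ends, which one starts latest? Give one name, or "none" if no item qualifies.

Target load_test = [14:00, 15:25].
demo [11:35, 15:50] → contains → excluded.
design_review [08:45, 10:05] → before → excluded.
handoff [16:25, 20:30] → after → candidate.
ingest [14:45, 16:20] → overlapped-by → excluded.
interview [11:05, 16:15] → contains → excluded.
lunch [07:00, 12:50] → before → excluded.
planning [07:50, 11:40] → before → excluded.
qa_pass [09:40, 15:45] → contains → excluded.
reindex [10:30, 17:10] → contains → excluded.
retro [13:10, 17:00] → contains → excluded.
sync_call [13:50, 19:55] → contains → excluded.
Among candidates, latest start is 16:25 → handoff.

handoff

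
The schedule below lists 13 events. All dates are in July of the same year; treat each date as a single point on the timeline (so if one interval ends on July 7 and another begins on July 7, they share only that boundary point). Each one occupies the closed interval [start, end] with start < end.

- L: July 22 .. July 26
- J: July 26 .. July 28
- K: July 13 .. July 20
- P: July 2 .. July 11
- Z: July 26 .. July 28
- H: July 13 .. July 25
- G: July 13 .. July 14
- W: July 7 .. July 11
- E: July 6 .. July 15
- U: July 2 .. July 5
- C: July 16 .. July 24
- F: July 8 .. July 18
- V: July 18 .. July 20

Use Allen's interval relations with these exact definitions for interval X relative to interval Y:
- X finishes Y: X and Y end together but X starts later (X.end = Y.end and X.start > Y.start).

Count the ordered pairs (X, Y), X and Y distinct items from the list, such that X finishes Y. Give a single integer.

2

Checking all 156 ordered pairs for relation 'finishes'; matching pairs in alphabetical order:
(V, K): V finishes K ✓
(W, P): W finishes P ✓
Count: 2.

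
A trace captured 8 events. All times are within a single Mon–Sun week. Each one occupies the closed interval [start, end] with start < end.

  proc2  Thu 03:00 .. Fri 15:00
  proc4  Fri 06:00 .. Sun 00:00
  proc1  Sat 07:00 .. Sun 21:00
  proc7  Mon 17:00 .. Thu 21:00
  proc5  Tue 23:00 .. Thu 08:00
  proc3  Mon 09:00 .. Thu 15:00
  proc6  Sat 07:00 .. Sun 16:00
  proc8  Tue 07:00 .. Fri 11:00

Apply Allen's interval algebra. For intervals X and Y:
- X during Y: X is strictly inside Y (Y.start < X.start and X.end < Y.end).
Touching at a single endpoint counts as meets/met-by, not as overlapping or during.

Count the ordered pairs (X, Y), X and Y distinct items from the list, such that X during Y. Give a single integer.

Checking all 56 ordered pairs for relation 'during'; matching pairs in alphabetical order:
(proc5, proc3): proc5 during proc3 ✓
(proc5, proc7): proc5 during proc7 ✓
(proc5, proc8): proc5 during proc8 ✓
Count: 3.

3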